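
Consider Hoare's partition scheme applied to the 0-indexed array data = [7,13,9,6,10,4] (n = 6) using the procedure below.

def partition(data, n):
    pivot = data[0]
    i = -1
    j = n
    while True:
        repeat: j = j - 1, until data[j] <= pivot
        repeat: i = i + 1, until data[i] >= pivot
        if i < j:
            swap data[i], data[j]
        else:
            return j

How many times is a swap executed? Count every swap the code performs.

2

pivot = data[0] = 7; i = -1, j = 6
j→5 (data[5]=4≤7), i→0 (data[0]=7≥7); i<j, swap → [4,13,9,6,10,7]
j→3 (data[3]=6≤7), i→1 (data[1]=13≥7); i<j, swap → [4,6,9,13,10,7]
j→1, i→2; i≥j, return j=1. data = [4,6,9,13,10,7]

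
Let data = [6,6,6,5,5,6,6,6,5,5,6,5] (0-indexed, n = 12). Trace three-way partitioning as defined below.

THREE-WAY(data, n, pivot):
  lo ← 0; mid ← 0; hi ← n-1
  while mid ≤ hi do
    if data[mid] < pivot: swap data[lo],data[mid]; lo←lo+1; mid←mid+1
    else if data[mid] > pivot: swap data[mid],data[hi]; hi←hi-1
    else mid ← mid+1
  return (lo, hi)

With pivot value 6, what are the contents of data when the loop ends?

pivot = 6; lo=0, mid=0, hi=11
data[mid]=6=6: mid=1
data[mid]=6=6: mid=2
data[mid]=6=6: mid=3
data[mid]=5<6: swap data[0],data[3]; lo=1,mid=4 → [5,6,6,6,5,6,6,6,5,5,6,5]
data[mid]=5<6: swap data[1],data[4]; lo=2,mid=5 → [5,5,6,6,6,6,6,6,5,5,6,5]
data[mid]=6=6: mid=6
data[mid]=6=6: mid=7
data[mid]=6=6: mid=8
data[mid]=5<6: swap data[2],data[8]; lo=3,mid=9 → [5,5,5,6,6,6,6,6,6,5,6,5]
data[mid]=5<6: swap data[3],data[9]; lo=4,mid=10 → [5,5,5,5,6,6,6,6,6,6,6,5]
data[mid]=6=6: mid=11
data[mid]=5<6: swap data[4],data[11]; lo=5,mid=12 → [5,5,5,5,5,6,6,6,6,6,6,6]
end: lo=5, hi=11; data = [5,5,5,5,5,6,6,6,6,6,6,6]

[5,5,5,5,5,6,6,6,6,6,6,6]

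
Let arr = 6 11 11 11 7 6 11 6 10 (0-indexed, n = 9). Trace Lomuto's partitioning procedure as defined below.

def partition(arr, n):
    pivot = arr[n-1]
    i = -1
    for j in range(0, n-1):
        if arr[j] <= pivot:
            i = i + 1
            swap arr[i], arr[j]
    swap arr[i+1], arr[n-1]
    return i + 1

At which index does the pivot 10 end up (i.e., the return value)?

4

pivot=10, i=-1
j=0: 6≤10, i=0, swap(0,0) ⇒ 6 11 11 11 7 6 11 6 10
j=1: 11>10, skip
j=2: 11>10, skip
j=3: 11>10, skip
j=4: 7≤10, i=1, swap(1,4) ⇒ 6 7 11 11 11 6 11 6 10
j=5: 6≤10, i=2, swap(2,5) ⇒ 6 7 6 11 11 11 11 6 10
j=6: 11>10, skip
j=7: 6≤10, i=3, swap(3,7) ⇒ 6 7 6 6 11 11 11 11 10
swap(4,8) ⇒ 6 7 6 6 10 11 11 11 11; return 4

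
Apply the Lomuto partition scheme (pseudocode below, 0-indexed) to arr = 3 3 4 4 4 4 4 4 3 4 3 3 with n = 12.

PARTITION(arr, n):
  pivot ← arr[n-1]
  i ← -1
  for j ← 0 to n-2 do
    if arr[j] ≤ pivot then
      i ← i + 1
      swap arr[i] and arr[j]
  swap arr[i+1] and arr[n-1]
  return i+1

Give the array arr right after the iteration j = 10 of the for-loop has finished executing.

pivot=3, i=-1
j=0: 3≤3, i=0, swap(0,0) ⇒ 3 3 4 4 4 4 4 4 3 4 3 3
j=1: 3≤3, i=1, swap(1,1) ⇒ 3 3 4 4 4 4 4 4 3 4 3 3
j=2: 4>3, skip
j=3: 4>3, skip
j=4: 4>3, skip
j=5: 4>3, skip
j=6: 4>3, skip
j=7: 4>3, skip
j=8: 3≤3, i=2, swap(2,8) ⇒ 3 3 3 4 4 4 4 4 4 4 3 3
j=9: 4>3, skip
j=10: 3≤3, i=3, swap(3,10) ⇒ 3 3 3 3 4 4 4 4 4 4 4 3
(after j=10) arr = 3 3 3 3 4 4 4 4 4 4 4 3

3 3 3 3 4 4 4 4 4 4 4 3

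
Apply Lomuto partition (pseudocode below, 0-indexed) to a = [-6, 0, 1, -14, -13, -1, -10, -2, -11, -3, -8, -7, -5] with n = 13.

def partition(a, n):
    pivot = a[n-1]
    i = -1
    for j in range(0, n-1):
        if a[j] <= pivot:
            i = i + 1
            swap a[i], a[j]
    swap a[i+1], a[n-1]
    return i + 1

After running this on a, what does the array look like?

[-6, -14, -13, -10, -11, -8, -7, -5, 1, -3, -1, 0, -2]

pivot=-5, i=-1
j=0: -6≤-5, i=0, swap(0,0) ⇒ [-6, 0, 1, -14, -13, -1, -10, -2, -11, -3, -8, -7, -5]
j=1: 0>-5, skip
j=2: 1>-5, skip
j=3: -14≤-5, i=1, swap(1,3) ⇒ [-6, -14, 1, 0, -13, -1, -10, -2, -11, -3, -8, -7, -5]
j=4: -13≤-5, i=2, swap(2,4) ⇒ [-6, -14, -13, 0, 1, -1, -10, -2, -11, -3, -8, -7, -5]
j=5: -1>-5, skip
j=6: -10≤-5, i=3, swap(3,6) ⇒ [-6, -14, -13, -10, 1, -1, 0, -2, -11, -3, -8, -7, -5]
j=7: -2>-5, skip
j=8: -11≤-5, i=4, swap(4,8) ⇒ [-6, -14, -13, -10, -11, -1, 0, -2, 1, -3, -8, -7, -5]
j=9: -3>-5, skip
j=10: -8≤-5, i=5, swap(5,10) ⇒ [-6, -14, -13, -10, -11, -8, 0, -2, 1, -3, -1, -7, -5]
j=11: -7≤-5, i=6, swap(6,11) ⇒ [-6, -14, -13, -10, -11, -8, -7, -2, 1, -3, -1, 0, -5]
swap(7,12) ⇒ [-6, -14, -13, -10, -11, -8, -7, -5, 1, -3, -1, 0, -2]; return 7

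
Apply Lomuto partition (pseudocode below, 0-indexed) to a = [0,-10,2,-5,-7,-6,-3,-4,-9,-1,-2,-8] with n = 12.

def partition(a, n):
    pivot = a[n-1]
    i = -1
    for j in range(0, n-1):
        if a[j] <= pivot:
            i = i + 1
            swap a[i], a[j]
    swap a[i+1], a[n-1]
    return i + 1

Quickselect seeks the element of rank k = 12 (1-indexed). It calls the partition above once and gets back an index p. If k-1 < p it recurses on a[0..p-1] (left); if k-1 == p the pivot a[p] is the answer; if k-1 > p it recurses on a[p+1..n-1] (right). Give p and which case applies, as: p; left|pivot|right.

pivot = a[11] = -8; i = -1
j=0: a[0]=0 > -8 → no swap
j=1: a[1]=-10 ≤ -8 → i=0, swap a[0],a[1] → [-10,0,2,-5,-7,-6,-3,-4,-9,-1,-2,-8]
j=2: a[2]=2 > -8 → no swap
j=3: a[3]=-5 > -8 → no swap
j=4: a[4]=-7 > -8 → no swap
j=5: a[5]=-6 > -8 → no swap
j=6: a[6]=-3 > -8 → no swap
j=7: a[7]=-4 > -8 → no swap
j=8: a[8]=-9 ≤ -8 → i=1, swap a[1],a[8] → [-10,-9,2,-5,-7,-6,-3,-4,0,-1,-2,-8]
j=9: a[9]=-1 > -8 → no swap
j=10: a[10]=-2 > -8 → no swap
final swap a[2],a[11] → [-10,-9,-8,-5,-7,-6,-3,-4,0,-1,-2,2]; return 2
p = 2; k-1 = 11 > 2 ⇒ right

2; right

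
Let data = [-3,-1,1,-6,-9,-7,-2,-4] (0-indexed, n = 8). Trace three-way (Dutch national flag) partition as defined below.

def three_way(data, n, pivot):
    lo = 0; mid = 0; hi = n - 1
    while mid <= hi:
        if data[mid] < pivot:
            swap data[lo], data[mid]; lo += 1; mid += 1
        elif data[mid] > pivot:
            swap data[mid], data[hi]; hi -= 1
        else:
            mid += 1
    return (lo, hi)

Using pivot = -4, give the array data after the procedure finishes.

lo=0 mid=0 hi=7
-3>-4: swap(0,7), hi=6 ⇒ [-4,-1,1,-6,-9,-7,-2,-3]
-4=-4: mid=1
-1>-4: swap(1,6), hi=5 ⇒ [-4,-2,1,-6,-9,-7,-1,-3]
-2>-4: swap(1,5), hi=4 ⇒ [-4,-7,1,-6,-9,-2,-1,-3]
-7<-4: swap(0,1), lo=1 mid=2 ⇒ [-7,-4,1,-6,-9,-2,-1,-3]
1>-4: swap(2,4), hi=3 ⇒ [-7,-4,-9,-6,1,-2,-1,-3]
-9<-4: swap(1,2), lo=2 mid=3 ⇒ [-7,-9,-4,-6,1,-2,-1,-3]
-6<-4: swap(2,3), lo=3 mid=4 ⇒ [-7,-9,-6,-4,1,-2,-1,-3]
done. lo=3 hi=3; data=[-7,-9,-6,-4,1,-2,-1,-3]

[-7,-9,-6,-4,1,-2,-1,-3]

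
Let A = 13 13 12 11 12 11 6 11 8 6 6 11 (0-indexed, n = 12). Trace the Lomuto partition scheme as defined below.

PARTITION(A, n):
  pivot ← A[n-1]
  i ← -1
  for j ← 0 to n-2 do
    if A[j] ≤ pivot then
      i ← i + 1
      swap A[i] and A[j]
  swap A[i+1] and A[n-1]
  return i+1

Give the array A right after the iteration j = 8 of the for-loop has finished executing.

11 11 6 11 8 13 12 13 12 6 6 11

pivot = A[11] = 11; i = -1
j=0: A[0]=13 > 11 → no swap
j=1: A[1]=13 > 11 → no swap
j=2: A[2]=12 > 11 → no swap
j=3: A[3]=11 ≤ 11 → i=0, swap A[0],A[3] → 11 13 12 13 12 11 6 11 8 6 6 11
j=4: A[4]=12 > 11 → no swap
j=5: A[5]=11 ≤ 11 → i=1, swap A[1],A[5] → 11 11 12 13 12 13 6 11 8 6 6 11
j=6: A[6]=6 ≤ 11 → i=2, swap A[2],A[6] → 11 11 6 13 12 13 12 11 8 6 6 11
j=7: A[7]=11 ≤ 11 → i=3, swap A[3],A[7] → 11 11 6 11 12 13 12 13 8 6 6 11
j=8: A[8]=8 ≤ 11 → i=4, swap A[4],A[8] → 11 11 6 11 8 13 12 13 12 6 6 11
(after j=8) A = 11 11 6 11 8 13 12 13 12 6 6 11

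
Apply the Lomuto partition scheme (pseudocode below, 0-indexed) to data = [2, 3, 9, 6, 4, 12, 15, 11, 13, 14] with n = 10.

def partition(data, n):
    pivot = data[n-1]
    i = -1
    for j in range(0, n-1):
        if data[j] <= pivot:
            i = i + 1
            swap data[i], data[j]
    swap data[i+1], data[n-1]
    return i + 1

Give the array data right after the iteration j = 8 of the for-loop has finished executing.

pivot = data[9] = 14; i = -1
j=0: data[0]=2 ≤ 14 → i=0, swap data[0],data[0] (no change) → [2, 3, 9, 6, 4, 12, 15, 11, 13, 14]
j=1: data[1]=3 ≤ 14 → i=1, swap data[1],data[1] (no change) → [2, 3, 9, 6, 4, 12, 15, 11, 13, 14]
j=2: data[2]=9 ≤ 14 → i=2, swap data[2],data[2] (no change) → [2, 3, 9, 6, 4, 12, 15, 11, 13, 14]
j=3: data[3]=6 ≤ 14 → i=3, swap data[3],data[3] (no change) → [2, 3, 9, 6, 4, 12, 15, 11, 13, 14]
j=4: data[4]=4 ≤ 14 → i=4, swap data[4],data[4] (no change) → [2, 3, 9, 6, 4, 12, 15, 11, 13, 14]
j=5: data[5]=12 ≤ 14 → i=5, swap data[5],data[5] (no change) → [2, 3, 9, 6, 4, 12, 15, 11, 13, 14]
j=6: data[6]=15 > 14 → no swap
j=7: data[7]=11 ≤ 14 → i=6, swap data[6],data[7] → [2, 3, 9, 6, 4, 12, 11, 15, 13, 14]
j=8: data[8]=13 ≤ 14 → i=7, swap data[7],data[8] → [2, 3, 9, 6, 4, 12, 11, 13, 15, 14]
(after j=8) data = [2, 3, 9, 6, 4, 12, 11, 13, 15, 14]

[2, 3, 9, 6, 4, 12, 11, 13, 15, 14]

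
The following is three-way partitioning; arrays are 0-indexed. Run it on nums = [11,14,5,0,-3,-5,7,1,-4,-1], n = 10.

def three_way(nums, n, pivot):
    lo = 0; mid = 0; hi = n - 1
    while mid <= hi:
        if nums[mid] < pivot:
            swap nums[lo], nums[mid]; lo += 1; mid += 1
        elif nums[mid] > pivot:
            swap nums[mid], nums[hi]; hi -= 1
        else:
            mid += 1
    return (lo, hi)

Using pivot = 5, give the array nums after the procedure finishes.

[-1,-4,0,-3,-5,1,5,7,14,11]

lo=0 mid=0 hi=9
11>5: swap(0,9), hi=8 ⇒ [-1,14,5,0,-3,-5,7,1,-4,11]
-1<5: swap(0,0), lo=1 mid=1 ⇒ [-1,14,5,0,-3,-5,7,1,-4,11]
14>5: swap(1,8), hi=7 ⇒ [-1,-4,5,0,-3,-5,7,1,14,11]
-4<5: swap(1,1), lo=2 mid=2 ⇒ [-1,-4,5,0,-3,-5,7,1,14,11]
5=5: mid=3
0<5: swap(2,3), lo=3 mid=4 ⇒ [-1,-4,0,5,-3,-5,7,1,14,11]
-3<5: swap(3,4), lo=4 mid=5 ⇒ [-1,-4,0,-3,5,-5,7,1,14,11]
-5<5: swap(4,5), lo=5 mid=6 ⇒ [-1,-4,0,-3,-5,5,7,1,14,11]
7>5: swap(6,7), hi=6 ⇒ [-1,-4,0,-3,-5,5,1,7,14,11]
1<5: swap(5,6), lo=6 mid=7 ⇒ [-1,-4,0,-3,-5,1,5,7,14,11]
done. lo=6 hi=6; nums=[-1,-4,0,-3,-5,1,5,7,14,11]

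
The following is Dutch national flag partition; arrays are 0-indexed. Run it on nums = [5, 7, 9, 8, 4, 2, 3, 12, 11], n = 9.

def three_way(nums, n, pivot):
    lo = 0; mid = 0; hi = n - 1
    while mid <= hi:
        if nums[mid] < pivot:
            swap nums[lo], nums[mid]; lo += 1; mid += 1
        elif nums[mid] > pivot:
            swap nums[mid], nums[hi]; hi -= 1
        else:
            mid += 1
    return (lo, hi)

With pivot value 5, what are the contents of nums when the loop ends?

[3, 2, 4, 5, 8, 9, 12, 11, 7]

lo=0 mid=0 hi=8
5=5: mid=1
7>5: swap(1,8), hi=7 ⇒ [5, 11, 9, 8, 4, 2, 3, 12, 7]
11>5: swap(1,7), hi=6 ⇒ [5, 12, 9, 8, 4, 2, 3, 11, 7]
12>5: swap(1,6), hi=5 ⇒ [5, 3, 9, 8, 4, 2, 12, 11, 7]
3<5: swap(0,1), lo=1 mid=2 ⇒ [3, 5, 9, 8, 4, 2, 12, 11, 7]
9>5: swap(2,5), hi=4 ⇒ [3, 5, 2, 8, 4, 9, 12, 11, 7]
2<5: swap(1,2), lo=2 mid=3 ⇒ [3, 2, 5, 8, 4, 9, 12, 11, 7]
8>5: swap(3,4), hi=3 ⇒ [3, 2, 5, 4, 8, 9, 12, 11, 7]
4<5: swap(2,3), lo=3 mid=4 ⇒ [3, 2, 4, 5, 8, 9, 12, 11, 7]
done. lo=3 hi=3; nums=[3, 2, 4, 5, 8, 9, 12, 11, 7]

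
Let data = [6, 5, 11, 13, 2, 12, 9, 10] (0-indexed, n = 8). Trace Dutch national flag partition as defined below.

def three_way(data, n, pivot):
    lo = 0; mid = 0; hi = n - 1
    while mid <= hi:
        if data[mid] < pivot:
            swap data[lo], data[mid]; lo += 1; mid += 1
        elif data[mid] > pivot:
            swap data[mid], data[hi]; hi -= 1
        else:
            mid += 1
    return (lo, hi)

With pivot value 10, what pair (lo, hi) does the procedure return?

lo=0 mid=0 hi=7
6<10: swap(0,0), lo=1 mid=1 ⇒ [6, 5, 11, 13, 2, 12, 9, 10]
5<10: swap(1,1), lo=2 mid=2 ⇒ [6, 5, 11, 13, 2, 12, 9, 10]
11>10: swap(2,7), hi=6 ⇒ [6, 5, 10, 13, 2, 12, 9, 11]
10=10: mid=3
13>10: swap(3,6), hi=5 ⇒ [6, 5, 10, 9, 2, 12, 13, 11]
9<10: swap(2,3), lo=3 mid=4 ⇒ [6, 5, 9, 10, 2, 12, 13, 11]
2<10: swap(3,4), lo=4 mid=5 ⇒ [6, 5, 9, 2, 10, 12, 13, 11]
12>10: swap(5,5), hi=4 ⇒ [6, 5, 9, 2, 10, 12, 13, 11]
done. lo=4 hi=4; data=[6, 5, 9, 2, 10, 12, 13, 11]

(4, 4)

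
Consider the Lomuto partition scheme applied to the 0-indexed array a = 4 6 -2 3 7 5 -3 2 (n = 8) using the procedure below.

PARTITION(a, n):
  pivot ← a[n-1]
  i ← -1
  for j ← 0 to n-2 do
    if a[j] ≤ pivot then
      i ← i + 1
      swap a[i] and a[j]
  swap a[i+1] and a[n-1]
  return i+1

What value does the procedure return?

pivot = a[7] = 2; i = -1
j=0: a[0]=4 > 2 → no swap
j=1: a[1]=6 > 2 → no swap
j=2: a[2]=-2 ≤ 2 → i=0, swap a[0],a[2] → -2 6 4 3 7 5 -3 2
j=3: a[3]=3 > 2 → no swap
j=4: a[4]=7 > 2 → no swap
j=5: a[5]=5 > 2 → no swap
j=6: a[6]=-3 ≤ 2 → i=1, swap a[1],a[6] → -2 -3 4 3 7 5 6 2
final swap a[2],a[7] → -2 -3 2 3 7 5 6 4; return 2

2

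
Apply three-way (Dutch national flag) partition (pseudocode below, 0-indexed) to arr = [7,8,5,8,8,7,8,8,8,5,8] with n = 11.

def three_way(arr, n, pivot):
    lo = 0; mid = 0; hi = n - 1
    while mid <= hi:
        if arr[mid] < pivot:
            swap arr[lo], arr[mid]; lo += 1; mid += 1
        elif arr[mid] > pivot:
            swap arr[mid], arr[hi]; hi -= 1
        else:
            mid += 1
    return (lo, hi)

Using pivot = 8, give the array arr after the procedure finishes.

[7,5,7,5,8,8,8,8,8,8,8]

lo=0 mid=0 hi=10
7<8: swap(0,0), lo=1 mid=1 ⇒ [7,8,5,8,8,7,8,8,8,5,8]
8=8: mid=2
5<8: swap(1,2), lo=2 mid=3 ⇒ [7,5,8,8,8,7,8,8,8,5,8]
8=8: mid=4
8=8: mid=5
7<8: swap(2,5), lo=3 mid=6 ⇒ [7,5,7,8,8,8,8,8,8,5,8]
8=8: mid=7
8=8: mid=8
8=8: mid=9
5<8: swap(3,9), lo=4 mid=10 ⇒ [7,5,7,5,8,8,8,8,8,8,8]
8=8: mid=11
done. lo=4 hi=10; arr=[7,5,7,5,8,8,8,8,8,8,8]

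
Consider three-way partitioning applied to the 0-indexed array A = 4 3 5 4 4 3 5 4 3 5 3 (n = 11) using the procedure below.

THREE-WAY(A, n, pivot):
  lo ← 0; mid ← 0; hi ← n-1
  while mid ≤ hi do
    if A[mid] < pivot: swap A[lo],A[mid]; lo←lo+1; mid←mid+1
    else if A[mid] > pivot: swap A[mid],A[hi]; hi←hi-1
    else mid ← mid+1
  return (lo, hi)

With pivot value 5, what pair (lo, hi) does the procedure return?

(8, 10)

lo=0 mid=0 hi=10
4<5: swap(0,0), lo=1 mid=1 ⇒ 4 3 5 4 4 3 5 4 3 5 3
3<5: swap(1,1), lo=2 mid=2 ⇒ 4 3 5 4 4 3 5 4 3 5 3
5=5: mid=3
4<5: swap(2,3), lo=3 mid=4 ⇒ 4 3 4 5 4 3 5 4 3 5 3
4<5: swap(3,4), lo=4 mid=5 ⇒ 4 3 4 4 5 3 5 4 3 5 3
3<5: swap(4,5), lo=5 mid=6 ⇒ 4 3 4 4 3 5 5 4 3 5 3
5=5: mid=7
4<5: swap(5,7), lo=6 mid=8 ⇒ 4 3 4 4 3 4 5 5 3 5 3
3<5: swap(6,8), lo=7 mid=9 ⇒ 4 3 4 4 3 4 3 5 5 5 3
5=5: mid=10
3<5: swap(7,10), lo=8 mid=11 ⇒ 4 3 4 4 3 4 3 3 5 5 5
done. lo=8 hi=10; A=4 3 4 4 3 4 3 3 5 5 5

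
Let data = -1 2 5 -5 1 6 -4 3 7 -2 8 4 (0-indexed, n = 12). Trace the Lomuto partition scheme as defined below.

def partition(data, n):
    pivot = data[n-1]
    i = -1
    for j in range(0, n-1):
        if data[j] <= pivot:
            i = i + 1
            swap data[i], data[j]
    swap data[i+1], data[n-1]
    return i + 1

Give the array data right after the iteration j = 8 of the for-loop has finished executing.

-1 2 -5 1 -4 3 5 6 7 -2 8 4

pivot = data[11] = 4; i = -1
j=0: data[0]=-1 ≤ 4 → i=0, swap data[0],data[0] (no change) → -1 2 5 -5 1 6 -4 3 7 -2 8 4
j=1: data[1]=2 ≤ 4 → i=1, swap data[1],data[1] (no change) → -1 2 5 -5 1 6 -4 3 7 -2 8 4
j=2: data[2]=5 > 4 → no swap
j=3: data[3]=-5 ≤ 4 → i=2, swap data[2],data[3] → -1 2 -5 5 1 6 -4 3 7 -2 8 4
j=4: data[4]=1 ≤ 4 → i=3, swap data[3],data[4] → -1 2 -5 1 5 6 -4 3 7 -2 8 4
j=5: data[5]=6 > 4 → no swap
j=6: data[6]=-4 ≤ 4 → i=4, swap data[4],data[6] → -1 2 -5 1 -4 6 5 3 7 -2 8 4
j=7: data[7]=3 ≤ 4 → i=5, swap data[5],data[7] → -1 2 -5 1 -4 3 5 6 7 -2 8 4
j=8: data[8]=7 > 4 → no swap
(after j=8) data = -1 2 -5 1 -4 3 5 6 7 -2 8 4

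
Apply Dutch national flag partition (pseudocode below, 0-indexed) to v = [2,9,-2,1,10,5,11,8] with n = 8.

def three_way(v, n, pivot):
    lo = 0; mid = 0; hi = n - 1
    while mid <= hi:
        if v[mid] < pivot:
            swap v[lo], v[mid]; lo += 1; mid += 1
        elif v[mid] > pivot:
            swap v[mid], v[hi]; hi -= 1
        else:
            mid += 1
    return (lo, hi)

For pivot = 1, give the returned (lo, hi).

(1, 1)

lo=0 mid=0 hi=7
2>1: swap(0,7), hi=6 ⇒ [8,9,-2,1,10,5,11,2]
8>1: swap(0,6), hi=5 ⇒ [11,9,-2,1,10,5,8,2]
11>1: swap(0,5), hi=4 ⇒ [5,9,-2,1,10,11,8,2]
5>1: swap(0,4), hi=3 ⇒ [10,9,-2,1,5,11,8,2]
10>1: swap(0,3), hi=2 ⇒ [1,9,-2,10,5,11,8,2]
1=1: mid=1
9>1: swap(1,2), hi=1 ⇒ [1,-2,9,10,5,11,8,2]
-2<1: swap(0,1), lo=1 mid=2 ⇒ [-2,1,9,10,5,11,8,2]
done. lo=1 hi=1; v=[-2,1,9,10,5,11,8,2]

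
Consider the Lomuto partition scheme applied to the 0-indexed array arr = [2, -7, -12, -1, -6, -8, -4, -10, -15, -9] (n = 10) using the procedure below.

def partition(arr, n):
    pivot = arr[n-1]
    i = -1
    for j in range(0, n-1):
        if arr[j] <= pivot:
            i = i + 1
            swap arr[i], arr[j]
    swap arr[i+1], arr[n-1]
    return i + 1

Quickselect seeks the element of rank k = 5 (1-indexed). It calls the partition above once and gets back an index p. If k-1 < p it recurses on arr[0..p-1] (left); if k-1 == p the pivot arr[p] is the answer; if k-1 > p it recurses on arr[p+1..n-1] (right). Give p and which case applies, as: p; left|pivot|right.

3; right

pivot = arr[9] = -9; i = -1
j=0: arr[0]=2 > -9 → no swap
j=1: arr[1]=-7 > -9 → no swap
j=2: arr[2]=-12 ≤ -9 → i=0, swap arr[0],arr[2] → [-12, -7, 2, -1, -6, -8, -4, -10, -15, -9]
j=3: arr[3]=-1 > -9 → no swap
j=4: arr[4]=-6 > -9 → no swap
j=5: arr[5]=-8 > -9 → no swap
j=6: arr[6]=-4 > -9 → no swap
j=7: arr[7]=-10 ≤ -9 → i=1, swap arr[1],arr[7] → [-12, -10, 2, -1, -6, -8, -4, -7, -15, -9]
j=8: arr[8]=-15 ≤ -9 → i=2, swap arr[2],arr[8] → [-12, -10, -15, -1, -6, -8, -4, -7, 2, -9]
final swap arr[3],arr[9] → [-12, -10, -15, -9, -6, -8, -4, -7, 2, -1]; return 3
p = 3; k-1 = 4 > 3 ⇒ right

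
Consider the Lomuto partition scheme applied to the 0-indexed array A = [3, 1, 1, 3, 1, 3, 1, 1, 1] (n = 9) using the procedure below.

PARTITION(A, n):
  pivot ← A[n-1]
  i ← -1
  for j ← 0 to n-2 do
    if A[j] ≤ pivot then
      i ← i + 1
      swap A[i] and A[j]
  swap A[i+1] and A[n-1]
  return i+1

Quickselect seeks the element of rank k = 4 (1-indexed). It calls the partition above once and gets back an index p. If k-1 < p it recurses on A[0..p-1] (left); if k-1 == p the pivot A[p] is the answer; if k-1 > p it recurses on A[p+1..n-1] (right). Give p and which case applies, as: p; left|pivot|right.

5; left

pivot=1, i=-1
j=0: 3>1, skip
j=1: 1≤1, i=0, swap(0,1) ⇒ [1, 3, 1, 3, 1, 3, 1, 1, 1]
j=2: 1≤1, i=1, swap(1,2) ⇒ [1, 1, 3, 3, 1, 3, 1, 1, 1]
j=3: 3>1, skip
j=4: 1≤1, i=2, swap(2,4) ⇒ [1, 1, 1, 3, 3, 3, 1, 1, 1]
j=5: 3>1, skip
j=6: 1≤1, i=3, swap(3,6) ⇒ [1, 1, 1, 1, 3, 3, 3, 1, 1]
j=7: 1≤1, i=4, swap(4,7) ⇒ [1, 1, 1, 1, 1, 3, 3, 3, 1]
swap(5,8) ⇒ [1, 1, 1, 1, 1, 1, 3, 3, 3]; return 5
p = 5; k-1 = 3 < 5 ⇒ left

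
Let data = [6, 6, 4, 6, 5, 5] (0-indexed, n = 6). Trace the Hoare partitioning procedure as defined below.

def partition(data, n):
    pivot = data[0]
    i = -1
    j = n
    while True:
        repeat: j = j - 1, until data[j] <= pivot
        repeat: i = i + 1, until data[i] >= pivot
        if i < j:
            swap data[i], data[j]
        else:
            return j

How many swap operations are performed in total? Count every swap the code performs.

pivot = data[0] = 6; i = -1, j = 6
j→5 (data[5]=5≤6), i→0 (data[0]=6≥6); i<j, swap → [5, 6, 4, 6, 5, 6]
j→4 (data[4]=5≤6), i→1 (data[1]=6≥6); i<j, swap → [5, 5, 4, 6, 6, 6]
j→3, i→3; i≥j, return j=3. data = [5, 5, 4, 6, 6, 6]

2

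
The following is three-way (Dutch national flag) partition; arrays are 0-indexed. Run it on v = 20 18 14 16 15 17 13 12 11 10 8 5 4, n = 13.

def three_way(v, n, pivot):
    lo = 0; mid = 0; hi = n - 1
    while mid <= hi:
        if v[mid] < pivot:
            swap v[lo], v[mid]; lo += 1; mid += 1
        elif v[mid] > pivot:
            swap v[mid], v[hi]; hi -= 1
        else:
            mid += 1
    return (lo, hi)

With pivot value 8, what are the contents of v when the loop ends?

4 5 8 15 17 13 12 11 10 16 14 18 20

lo=0 mid=0 hi=12
20>8: swap(0,12), hi=11 ⇒ 4 18 14 16 15 17 13 12 11 10 8 5 20
4<8: swap(0,0), lo=1 mid=1 ⇒ 4 18 14 16 15 17 13 12 11 10 8 5 20
18>8: swap(1,11), hi=10 ⇒ 4 5 14 16 15 17 13 12 11 10 8 18 20
5<8: swap(1,1), lo=2 mid=2 ⇒ 4 5 14 16 15 17 13 12 11 10 8 18 20
14>8: swap(2,10), hi=9 ⇒ 4 5 8 16 15 17 13 12 11 10 14 18 20
8=8: mid=3
16>8: swap(3,9), hi=8 ⇒ 4 5 8 10 15 17 13 12 11 16 14 18 20
10>8: swap(3,8), hi=7 ⇒ 4 5 8 11 15 17 13 12 10 16 14 18 20
11>8: swap(3,7), hi=6 ⇒ 4 5 8 12 15 17 13 11 10 16 14 18 20
12>8: swap(3,6), hi=5 ⇒ 4 5 8 13 15 17 12 11 10 16 14 18 20
13>8: swap(3,5), hi=4 ⇒ 4 5 8 17 15 13 12 11 10 16 14 18 20
17>8: swap(3,4), hi=3 ⇒ 4 5 8 15 17 13 12 11 10 16 14 18 20
15>8: swap(3,3), hi=2 ⇒ 4 5 8 15 17 13 12 11 10 16 14 18 20
done. lo=2 hi=2; v=4 5 8 15 17 13 12 11 10 16 14 18 20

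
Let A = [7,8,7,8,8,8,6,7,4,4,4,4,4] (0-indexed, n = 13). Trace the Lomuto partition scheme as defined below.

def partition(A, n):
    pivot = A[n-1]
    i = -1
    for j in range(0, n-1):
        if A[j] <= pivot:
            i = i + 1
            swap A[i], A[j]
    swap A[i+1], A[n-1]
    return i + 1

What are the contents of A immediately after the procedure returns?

pivot=4, i=-1
j=0: 7>4, skip
j=1: 8>4, skip
j=2: 7>4, skip
j=3: 8>4, skip
j=4: 8>4, skip
j=5: 8>4, skip
j=6: 6>4, skip
j=7: 7>4, skip
j=8: 4≤4, i=0, swap(0,8) ⇒ [4,8,7,8,8,8,6,7,7,4,4,4,4]
j=9: 4≤4, i=1, swap(1,9) ⇒ [4,4,7,8,8,8,6,7,7,8,4,4,4]
j=10: 4≤4, i=2, swap(2,10) ⇒ [4,4,4,8,8,8,6,7,7,8,7,4,4]
j=11: 4≤4, i=3, swap(3,11) ⇒ [4,4,4,4,8,8,6,7,7,8,7,8,4]
swap(4,12) ⇒ [4,4,4,4,4,8,6,7,7,8,7,8,8]; return 4

[4,4,4,4,4,8,6,7,7,8,7,8,8]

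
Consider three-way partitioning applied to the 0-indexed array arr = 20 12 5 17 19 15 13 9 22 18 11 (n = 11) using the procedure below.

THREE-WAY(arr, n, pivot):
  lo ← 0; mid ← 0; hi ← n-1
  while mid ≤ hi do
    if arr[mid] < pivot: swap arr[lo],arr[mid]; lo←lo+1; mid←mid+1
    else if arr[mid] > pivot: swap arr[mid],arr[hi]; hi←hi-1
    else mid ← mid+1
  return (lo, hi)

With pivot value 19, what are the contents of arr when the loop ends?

11 12 5 17 15 13 9 18 19 22 20

lo=0 mid=0 hi=10
20>19: swap(0,10), hi=9 ⇒ 11 12 5 17 19 15 13 9 22 18 20
11<19: swap(0,0), lo=1 mid=1 ⇒ 11 12 5 17 19 15 13 9 22 18 20
12<19: swap(1,1), lo=2 mid=2 ⇒ 11 12 5 17 19 15 13 9 22 18 20
5<19: swap(2,2), lo=3 mid=3 ⇒ 11 12 5 17 19 15 13 9 22 18 20
17<19: swap(3,3), lo=4 mid=4 ⇒ 11 12 5 17 19 15 13 9 22 18 20
19=19: mid=5
15<19: swap(4,5), lo=5 mid=6 ⇒ 11 12 5 17 15 19 13 9 22 18 20
13<19: swap(5,6), lo=6 mid=7 ⇒ 11 12 5 17 15 13 19 9 22 18 20
9<19: swap(6,7), lo=7 mid=8 ⇒ 11 12 5 17 15 13 9 19 22 18 20
22>19: swap(8,9), hi=8 ⇒ 11 12 5 17 15 13 9 19 18 22 20
18<19: swap(7,8), lo=8 mid=9 ⇒ 11 12 5 17 15 13 9 18 19 22 20
done. lo=8 hi=8; arr=11 12 5 17 15 13 9 18 19 22 20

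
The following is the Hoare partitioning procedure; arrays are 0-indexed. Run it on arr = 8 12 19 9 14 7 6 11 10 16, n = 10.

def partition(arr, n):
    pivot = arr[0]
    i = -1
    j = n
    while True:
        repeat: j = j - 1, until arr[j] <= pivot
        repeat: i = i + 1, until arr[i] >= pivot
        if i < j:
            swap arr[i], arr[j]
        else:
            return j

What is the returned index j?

pivot = arr[0] = 8; i = -1, j = 10
j→6 (arr[6]=6≤8), i→0 (arr[0]=8≥8); i<j, swap → 6 12 19 9 14 7 8 11 10 16
j→5 (arr[5]=7≤8), i→1 (arr[1]=12≥8); i<j, swap → 6 7 19 9 14 12 8 11 10 16
j→1, i→2; i≥j, return j=1. arr = 6 7 19 9 14 12 8 11 10 16

1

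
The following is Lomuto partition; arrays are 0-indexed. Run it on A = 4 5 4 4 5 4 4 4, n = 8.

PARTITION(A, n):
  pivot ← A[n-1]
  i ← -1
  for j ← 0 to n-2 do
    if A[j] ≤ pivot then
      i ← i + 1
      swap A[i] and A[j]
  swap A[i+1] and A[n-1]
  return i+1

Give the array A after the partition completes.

pivot = A[7] = 4; i = -1
j=0: A[0]=4 ≤ 4 → i=0, swap A[0],A[0] (no change) → 4 5 4 4 5 4 4 4
j=1: A[1]=5 > 4 → no swap
j=2: A[2]=4 ≤ 4 → i=1, swap A[1],A[2] → 4 4 5 4 5 4 4 4
j=3: A[3]=4 ≤ 4 → i=2, swap A[2],A[3] → 4 4 4 5 5 4 4 4
j=4: A[4]=5 > 4 → no swap
j=5: A[5]=4 ≤ 4 → i=3, swap A[3],A[5] → 4 4 4 4 5 5 4 4
j=6: A[6]=4 ≤ 4 → i=4, swap A[4],A[6] → 4 4 4 4 4 5 5 4
final swap A[5],A[7] → 4 4 4 4 4 4 5 5; return 5

4 4 4 4 4 4 5 5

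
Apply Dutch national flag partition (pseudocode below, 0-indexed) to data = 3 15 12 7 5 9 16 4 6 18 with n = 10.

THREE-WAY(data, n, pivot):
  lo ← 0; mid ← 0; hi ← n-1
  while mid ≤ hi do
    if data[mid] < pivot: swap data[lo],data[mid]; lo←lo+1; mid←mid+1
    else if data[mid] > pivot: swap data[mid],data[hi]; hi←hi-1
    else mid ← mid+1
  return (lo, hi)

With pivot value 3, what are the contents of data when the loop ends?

3 12 7 5 9 16 4 6 18 15

pivot = 3; lo=0, mid=0, hi=9
data[mid]=3=3: mid=1
data[mid]=15>3: swap data[1],data[9]; hi=8 → 3 18 12 7 5 9 16 4 6 15
data[mid]=18>3: swap data[1],data[8]; hi=7 → 3 6 12 7 5 9 16 4 18 15
data[mid]=6>3: swap data[1],data[7]; hi=6 → 3 4 12 7 5 9 16 6 18 15
data[mid]=4>3: swap data[1],data[6]; hi=5 → 3 16 12 7 5 9 4 6 18 15
data[mid]=16>3: swap data[1],data[5]; hi=4 → 3 9 12 7 5 16 4 6 18 15
data[mid]=9>3: swap data[1],data[4]; hi=3 → 3 5 12 7 9 16 4 6 18 15
data[mid]=5>3: swap data[1],data[3]; hi=2 → 3 7 12 5 9 16 4 6 18 15
data[mid]=7>3: swap data[1],data[2]; hi=1 → 3 12 7 5 9 16 4 6 18 15
data[mid]=12>3: swap data[1],data[1]; hi=0 → 3 12 7 5 9 16 4 6 18 15
end: lo=0, hi=0; data = 3 12 7 5 9 16 4 6 18 15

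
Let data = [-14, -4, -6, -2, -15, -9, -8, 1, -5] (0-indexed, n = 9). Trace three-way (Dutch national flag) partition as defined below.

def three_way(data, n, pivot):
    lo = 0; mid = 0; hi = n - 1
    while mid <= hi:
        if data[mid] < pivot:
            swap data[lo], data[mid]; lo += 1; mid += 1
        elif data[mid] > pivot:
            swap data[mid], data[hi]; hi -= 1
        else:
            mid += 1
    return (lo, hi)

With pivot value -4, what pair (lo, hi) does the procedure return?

(6, 6)

pivot = -4; lo=0, mid=0, hi=8
data[mid]=-14<-4: swap data[0],data[0]; lo=1,mid=1 → [-14, -4, -6, -2, -15, -9, -8, 1, -5]
data[mid]=-4=-4: mid=2
data[mid]=-6<-4: swap data[1],data[2]; lo=2,mid=3 → [-14, -6, -4, -2, -15, -9, -8, 1, -5]
data[mid]=-2>-4: swap data[3],data[8]; hi=7 → [-14, -6, -4, -5, -15, -9, -8, 1, -2]
data[mid]=-5<-4: swap data[2],data[3]; lo=3,mid=4 → [-14, -6, -5, -4, -15, -9, -8, 1, -2]
data[mid]=-15<-4: swap data[3],data[4]; lo=4,mid=5 → [-14, -6, -5, -15, -4, -9, -8, 1, -2]
data[mid]=-9<-4: swap data[4],data[5]; lo=5,mid=6 → [-14, -6, -5, -15, -9, -4, -8, 1, -2]
data[mid]=-8<-4: swap data[5],data[6]; lo=6,mid=7 → [-14, -6, -5, -15, -9, -8, -4, 1, -2]
data[mid]=1>-4: swap data[7],data[7]; hi=6 → [-14, -6, -5, -15, -9, -8, -4, 1, -2]
end: lo=6, hi=6; data = [-14, -6, -5, -15, -9, -8, -4, 1, -2]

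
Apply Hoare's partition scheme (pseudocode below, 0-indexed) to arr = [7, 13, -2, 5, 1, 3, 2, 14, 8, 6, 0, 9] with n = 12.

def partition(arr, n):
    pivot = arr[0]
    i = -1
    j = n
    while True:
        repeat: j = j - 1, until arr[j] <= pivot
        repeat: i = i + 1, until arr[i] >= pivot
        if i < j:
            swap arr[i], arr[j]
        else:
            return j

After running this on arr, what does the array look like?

[0, 6, -2, 5, 1, 3, 2, 14, 8, 13, 7, 9]

pivot=7
j stops at 10 (0), i stops at 0 (7); swap ⇒ [0, 13, -2, 5, 1, 3, 2, 14, 8, 6, 7, 9]
j stops at 9 (6), i stops at 1 (13); swap ⇒ [0, 6, -2, 5, 1, 3, 2, 14, 8, 13, 7, 9]
j stops at 6, i stops at 7; i≥j ⇒ return 6. arr=[0, 6, -2, 5, 1, 3, 2, 14, 8, 13, 7, 9]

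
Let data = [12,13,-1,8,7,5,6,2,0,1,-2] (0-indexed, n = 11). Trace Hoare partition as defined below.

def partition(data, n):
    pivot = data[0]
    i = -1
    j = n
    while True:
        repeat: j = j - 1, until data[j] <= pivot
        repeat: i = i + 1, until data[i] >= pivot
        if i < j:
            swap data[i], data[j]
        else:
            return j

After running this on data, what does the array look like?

[-2,1,-1,8,7,5,6,2,0,13,12]

pivot = data[0] = 12; i = -1, j = 11
j→10 (data[10]=-2≤12), i→0 (data[0]=12≥12); i<j, swap → [-2,13,-1,8,7,5,6,2,0,1,12]
j→9 (data[9]=1≤12), i→1 (data[1]=13≥12); i<j, swap → [-2,1,-1,8,7,5,6,2,0,13,12]
j→8, i→9; i≥j, return j=8. data = [-2,1,-1,8,7,5,6,2,0,13,12]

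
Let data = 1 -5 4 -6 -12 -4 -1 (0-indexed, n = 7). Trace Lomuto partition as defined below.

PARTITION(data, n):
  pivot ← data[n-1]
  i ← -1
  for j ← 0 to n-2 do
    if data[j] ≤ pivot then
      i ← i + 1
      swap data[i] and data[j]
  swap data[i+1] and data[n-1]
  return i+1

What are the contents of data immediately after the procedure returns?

pivot = data[6] = -1; i = -1
j=0: data[0]=1 > -1 → no swap
j=1: data[1]=-5 ≤ -1 → i=0, swap data[0],data[1] → -5 1 4 -6 -12 -4 -1
j=2: data[2]=4 > -1 → no swap
j=3: data[3]=-6 ≤ -1 → i=1, swap data[1],data[3] → -5 -6 4 1 -12 -4 -1
j=4: data[4]=-12 ≤ -1 → i=2, swap data[2],data[4] → -5 -6 -12 1 4 -4 -1
j=5: data[5]=-4 ≤ -1 → i=3, swap data[3],data[5] → -5 -6 -12 -4 4 1 -1
final swap data[4],data[6] → -5 -6 -12 -4 -1 1 4; return 4

-5 -6 -12 -4 -1 1 4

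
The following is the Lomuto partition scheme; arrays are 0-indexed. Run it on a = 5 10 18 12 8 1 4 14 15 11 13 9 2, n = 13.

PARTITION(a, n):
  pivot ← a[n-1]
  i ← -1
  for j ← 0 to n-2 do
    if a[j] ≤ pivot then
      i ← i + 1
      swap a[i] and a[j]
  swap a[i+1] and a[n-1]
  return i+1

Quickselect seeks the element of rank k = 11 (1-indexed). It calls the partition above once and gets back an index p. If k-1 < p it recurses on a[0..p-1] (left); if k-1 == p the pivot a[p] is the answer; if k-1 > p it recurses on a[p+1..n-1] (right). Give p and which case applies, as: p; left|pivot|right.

1; right

pivot = a[12] = 2; i = -1
j=0: a[0]=5 > 2 → no swap
j=1: a[1]=10 > 2 → no swap
j=2: a[2]=18 > 2 → no swap
j=3: a[3]=12 > 2 → no swap
j=4: a[4]=8 > 2 → no swap
j=5: a[5]=1 ≤ 2 → i=0, swap a[0],a[5] → 1 10 18 12 8 5 4 14 15 11 13 9 2
j=6: a[6]=4 > 2 → no swap
j=7: a[7]=14 > 2 → no swap
j=8: a[8]=15 > 2 → no swap
j=9: a[9]=11 > 2 → no swap
j=10: a[10]=13 > 2 → no swap
j=11: a[11]=9 > 2 → no swap
final swap a[1],a[12] → 1 2 18 12 8 5 4 14 15 11 13 9 10; return 1
p = 1; k-1 = 10 > 1 ⇒ right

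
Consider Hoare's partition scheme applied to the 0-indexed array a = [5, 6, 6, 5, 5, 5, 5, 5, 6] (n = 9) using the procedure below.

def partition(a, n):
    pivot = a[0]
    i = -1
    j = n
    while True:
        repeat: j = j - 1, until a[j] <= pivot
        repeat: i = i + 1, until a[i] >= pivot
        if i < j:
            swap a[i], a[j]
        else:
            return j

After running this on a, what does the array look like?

[5, 5, 5, 5, 5, 6, 6, 5, 6]

pivot=5
j stops at 7 (5), i stops at 0 (5); swap ⇒ [5, 6, 6, 5, 5, 5, 5, 5, 6]
j stops at 6 (5), i stops at 1 (6); swap ⇒ [5, 5, 6, 5, 5, 5, 6, 5, 6]
j stops at 5 (5), i stops at 2 (6); swap ⇒ [5, 5, 5, 5, 5, 6, 6, 5, 6]
j stops at 4 (5), i stops at 3 (5); swap ⇒ [5, 5, 5, 5, 5, 6, 6, 5, 6]
j stops at 3, i stops at 4; i≥j ⇒ return 3. a=[5, 5, 5, 5, 5, 6, 6, 5, 6]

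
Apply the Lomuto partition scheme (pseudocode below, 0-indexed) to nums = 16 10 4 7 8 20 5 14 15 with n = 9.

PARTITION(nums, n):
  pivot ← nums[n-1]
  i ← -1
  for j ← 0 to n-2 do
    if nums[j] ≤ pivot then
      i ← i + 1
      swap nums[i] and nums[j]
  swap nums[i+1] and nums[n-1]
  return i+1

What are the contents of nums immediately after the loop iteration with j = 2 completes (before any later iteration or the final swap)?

10 4 16 7 8 20 5 14 15

pivot=15, i=-1
j=0: 16>15, skip
j=1: 10≤15, i=0, swap(0,1) ⇒ 10 16 4 7 8 20 5 14 15
j=2: 4≤15, i=1, swap(1,2) ⇒ 10 4 16 7 8 20 5 14 15
(after j=2) nums = 10 4 16 7 8 20 5 14 15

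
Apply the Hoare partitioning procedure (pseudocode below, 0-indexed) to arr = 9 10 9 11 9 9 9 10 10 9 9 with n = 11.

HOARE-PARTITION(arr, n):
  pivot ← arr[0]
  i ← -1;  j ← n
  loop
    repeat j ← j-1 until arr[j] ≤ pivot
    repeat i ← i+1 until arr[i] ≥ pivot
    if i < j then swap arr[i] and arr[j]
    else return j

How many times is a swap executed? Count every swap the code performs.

pivot = arr[0] = 9; i = -1, j = 11
j→10 (arr[10]=9≤9), i→0 (arr[0]=9≥9); i<j, swap → 9 10 9 11 9 9 9 10 10 9 9
j→9 (arr[9]=9≤9), i→1 (arr[1]=10≥9); i<j, swap → 9 9 9 11 9 9 9 10 10 10 9
j→6 (arr[6]=9≤9), i→2 (arr[2]=9≥9); i<j, swap → 9 9 9 11 9 9 9 10 10 10 9
j→5 (arr[5]=9≤9), i→3 (arr[3]=11≥9); i<j, swap → 9 9 9 9 9 11 9 10 10 10 9
j→4, i→4; i≥j, return j=4. arr = 9 9 9 9 9 11 9 10 10 10 9

4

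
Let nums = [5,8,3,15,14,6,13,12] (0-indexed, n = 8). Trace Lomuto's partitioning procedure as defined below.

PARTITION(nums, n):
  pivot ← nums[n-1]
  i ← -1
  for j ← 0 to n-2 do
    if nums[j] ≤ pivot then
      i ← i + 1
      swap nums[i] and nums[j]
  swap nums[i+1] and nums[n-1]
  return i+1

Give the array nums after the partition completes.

pivot=12, i=-1
j=0: 5≤12, i=0, swap(0,0) ⇒ [5,8,3,15,14,6,13,12]
j=1: 8≤12, i=1, swap(1,1) ⇒ [5,8,3,15,14,6,13,12]
j=2: 3≤12, i=2, swap(2,2) ⇒ [5,8,3,15,14,6,13,12]
j=3: 15>12, skip
j=4: 14>12, skip
j=5: 6≤12, i=3, swap(3,5) ⇒ [5,8,3,6,14,15,13,12]
j=6: 13>12, skip
swap(4,7) ⇒ [5,8,3,6,12,15,13,14]; return 4

[5,8,3,6,12,15,13,14]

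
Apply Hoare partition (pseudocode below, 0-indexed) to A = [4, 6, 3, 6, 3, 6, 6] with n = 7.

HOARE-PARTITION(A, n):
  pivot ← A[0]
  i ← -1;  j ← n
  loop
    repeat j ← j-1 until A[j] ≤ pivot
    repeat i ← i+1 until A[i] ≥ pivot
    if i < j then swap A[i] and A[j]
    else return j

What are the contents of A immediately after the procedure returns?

[3, 3, 6, 6, 4, 6, 6]

pivot = A[0] = 4; i = -1, j = 7
j→4 (A[4]=3≤4), i→0 (A[0]=4≥4); i<j, swap → [3, 6, 3, 6, 4, 6, 6]
j→2 (A[2]=3≤4), i→1 (A[1]=6≥4); i<j, swap → [3, 3, 6, 6, 4, 6, 6]
j→1, i→2; i≥j, return j=1. A = [3, 3, 6, 6, 4, 6, 6]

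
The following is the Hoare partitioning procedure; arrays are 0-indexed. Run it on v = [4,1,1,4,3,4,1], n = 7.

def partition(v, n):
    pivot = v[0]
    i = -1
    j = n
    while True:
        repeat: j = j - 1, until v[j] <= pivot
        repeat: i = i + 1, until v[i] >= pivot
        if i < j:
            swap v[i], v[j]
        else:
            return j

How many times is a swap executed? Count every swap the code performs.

2

pivot = v[0] = 4; i = -1, j = 7
j→6 (v[6]=1≤4), i→0 (v[0]=4≥4); i<j, swap → [1,1,1,4,3,4,4]
j→5 (v[5]=4≤4), i→3 (v[3]=4≥4); i<j, swap → [1,1,1,4,3,4,4]
j→4, i→5; i≥j, return j=4. v = [1,1,1,4,3,4,4]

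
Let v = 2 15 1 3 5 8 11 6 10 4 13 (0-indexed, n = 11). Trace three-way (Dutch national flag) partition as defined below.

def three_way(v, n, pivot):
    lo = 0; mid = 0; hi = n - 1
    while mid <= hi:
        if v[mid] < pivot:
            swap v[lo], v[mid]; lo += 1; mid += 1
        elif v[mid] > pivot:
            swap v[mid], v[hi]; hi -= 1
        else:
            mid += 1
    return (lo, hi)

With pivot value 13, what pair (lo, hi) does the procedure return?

pivot = 13; lo=0, mid=0, hi=10
v[mid]=2<13: swap v[0],v[0]; lo=1,mid=1 → 2 15 1 3 5 8 11 6 10 4 13
v[mid]=15>13: swap v[1],v[10]; hi=9 → 2 13 1 3 5 8 11 6 10 4 15
v[mid]=13=13: mid=2
v[mid]=1<13: swap v[1],v[2]; lo=2,mid=3 → 2 1 13 3 5 8 11 6 10 4 15
v[mid]=3<13: swap v[2],v[3]; lo=3,mid=4 → 2 1 3 13 5 8 11 6 10 4 15
v[mid]=5<13: swap v[3],v[4]; lo=4,mid=5 → 2 1 3 5 13 8 11 6 10 4 15
v[mid]=8<13: swap v[4],v[5]; lo=5,mid=6 → 2 1 3 5 8 13 11 6 10 4 15
v[mid]=11<13: swap v[5],v[6]; lo=6,mid=7 → 2 1 3 5 8 11 13 6 10 4 15
v[mid]=6<13: swap v[6],v[7]; lo=7,mid=8 → 2 1 3 5 8 11 6 13 10 4 15
v[mid]=10<13: swap v[7],v[8]; lo=8,mid=9 → 2 1 3 5 8 11 6 10 13 4 15
v[mid]=4<13: swap v[8],v[9]; lo=9,mid=10 → 2 1 3 5 8 11 6 10 4 13 15
end: lo=9, hi=9; v = 2 1 3 5 8 11 6 10 4 13 15

(9, 9)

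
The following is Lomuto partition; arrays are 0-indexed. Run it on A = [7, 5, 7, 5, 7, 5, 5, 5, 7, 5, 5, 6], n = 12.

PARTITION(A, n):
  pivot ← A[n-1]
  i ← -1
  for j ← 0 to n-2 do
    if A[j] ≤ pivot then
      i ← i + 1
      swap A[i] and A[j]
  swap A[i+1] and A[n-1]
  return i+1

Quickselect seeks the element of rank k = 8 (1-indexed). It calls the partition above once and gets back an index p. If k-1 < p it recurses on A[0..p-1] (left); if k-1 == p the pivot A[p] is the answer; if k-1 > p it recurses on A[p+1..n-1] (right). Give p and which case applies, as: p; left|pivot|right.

7; pivot

pivot = A[11] = 6; i = -1
j=0: A[0]=7 > 6 → no swap
j=1: A[1]=5 ≤ 6 → i=0, swap A[0],A[1] → [5, 7, 7, 5, 7, 5, 5, 5, 7, 5, 5, 6]
j=2: A[2]=7 > 6 → no swap
j=3: A[3]=5 ≤ 6 → i=1, swap A[1],A[3] → [5, 5, 7, 7, 7, 5, 5, 5, 7, 5, 5, 6]
j=4: A[4]=7 > 6 → no swap
j=5: A[5]=5 ≤ 6 → i=2, swap A[2],A[5] → [5, 5, 5, 7, 7, 7, 5, 5, 7, 5, 5, 6]
j=6: A[6]=5 ≤ 6 → i=3, swap A[3],A[6] → [5, 5, 5, 5, 7, 7, 7, 5, 7, 5, 5, 6]
j=7: A[7]=5 ≤ 6 → i=4, swap A[4],A[7] → [5, 5, 5, 5, 5, 7, 7, 7, 7, 5, 5, 6]
j=8: A[8]=7 > 6 → no swap
j=9: A[9]=5 ≤ 6 → i=5, swap A[5],A[9] → [5, 5, 5, 5, 5, 5, 7, 7, 7, 7, 5, 6]
j=10: A[10]=5 ≤ 6 → i=6, swap A[6],A[10] → [5, 5, 5, 5, 5, 5, 5, 7, 7, 7, 7, 6]
final swap A[7],A[11] → [5, 5, 5, 5, 5, 5, 5, 6, 7, 7, 7, 7]; return 7
p = 7; k-1 = 7 == 7 ⇒ pivot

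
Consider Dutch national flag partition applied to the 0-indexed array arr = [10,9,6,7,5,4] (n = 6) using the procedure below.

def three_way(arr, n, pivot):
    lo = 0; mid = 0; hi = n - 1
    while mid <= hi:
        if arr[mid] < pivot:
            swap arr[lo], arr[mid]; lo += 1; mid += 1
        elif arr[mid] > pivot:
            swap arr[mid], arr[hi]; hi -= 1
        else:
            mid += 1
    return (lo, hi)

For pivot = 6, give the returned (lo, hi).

(2, 2)

lo=0 mid=0 hi=5
10>6: swap(0,5), hi=4 ⇒ [4,9,6,7,5,10]
4<6: swap(0,0), lo=1 mid=1 ⇒ [4,9,6,7,5,10]
9>6: swap(1,4), hi=3 ⇒ [4,5,6,7,9,10]
5<6: swap(1,1), lo=2 mid=2 ⇒ [4,5,6,7,9,10]
6=6: mid=3
7>6: swap(3,3), hi=2 ⇒ [4,5,6,7,9,10]
done. lo=2 hi=2; arr=[4,5,6,7,9,10]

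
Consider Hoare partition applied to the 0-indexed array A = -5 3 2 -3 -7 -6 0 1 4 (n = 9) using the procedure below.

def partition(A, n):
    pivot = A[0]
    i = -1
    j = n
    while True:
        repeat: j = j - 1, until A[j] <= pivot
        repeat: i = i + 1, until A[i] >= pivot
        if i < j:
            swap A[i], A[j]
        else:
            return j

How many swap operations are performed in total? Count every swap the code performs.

2

pivot = A[0] = -5; i = -1, j = 9
j→5 (A[5]=-6≤-5), i→0 (A[0]=-5≥-5); i<j, swap → -6 3 2 -3 -7 -5 0 1 4
j→4 (A[4]=-7≤-5), i→1 (A[1]=3≥-5); i<j, swap → -6 -7 2 -3 3 -5 0 1 4
j→1, i→2; i≥j, return j=1. A = -6 -7 2 -3 3 -5 0 1 4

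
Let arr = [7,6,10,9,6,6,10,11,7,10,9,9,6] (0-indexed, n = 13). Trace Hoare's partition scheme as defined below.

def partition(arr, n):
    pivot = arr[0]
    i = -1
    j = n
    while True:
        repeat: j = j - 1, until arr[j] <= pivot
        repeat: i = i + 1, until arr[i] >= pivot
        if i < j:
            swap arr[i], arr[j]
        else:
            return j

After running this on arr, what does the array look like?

[6,6,7,6,6,9,10,11,10,10,9,9,7]

pivot=7
j stops at 12 (6), i stops at 0 (7); swap ⇒ [6,6,10,9,6,6,10,11,7,10,9,9,7]
j stops at 8 (7), i stops at 2 (10); swap ⇒ [6,6,7,9,6,6,10,11,10,10,9,9,7]
j stops at 5 (6), i stops at 3 (9); swap ⇒ [6,6,7,6,6,9,10,11,10,10,9,9,7]
j stops at 4, i stops at 5; i≥j ⇒ return 4. arr=[6,6,7,6,6,9,10,11,10,10,9,9,7]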